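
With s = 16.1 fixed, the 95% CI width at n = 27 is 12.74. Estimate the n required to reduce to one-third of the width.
n ≈ 243

CI width ∝ 1/√n
To reduce width by factor 3, need √n to grow by 3 → need 3² = 9 times as many samples.

Current: n = 27, width = 12.74
New: n = 243, width ≈ 4.07

Width reduced by factor of 12.74/4.07 = 3.13.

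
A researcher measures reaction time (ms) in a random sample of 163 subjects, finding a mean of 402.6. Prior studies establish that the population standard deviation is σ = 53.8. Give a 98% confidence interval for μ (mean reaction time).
(392.80, 412.40)

z-interval (σ known):
z* = 2.326 for 98% confidence

Margin of error = z* · σ/√n = 2.326 · 53.8/√163 = 9.80

CI: (402.6 - 9.80, 402.6 + 9.80) = (392.80, 412.40)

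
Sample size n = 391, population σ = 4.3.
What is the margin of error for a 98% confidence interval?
Margin of error = 0.51

Margin of error = z* · σ/√n
= 2.326 · 4.3/√391
= 2.326 · 4.3/19.7737
= 0.51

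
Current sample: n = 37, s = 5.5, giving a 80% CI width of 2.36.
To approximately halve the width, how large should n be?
n ≈ 148

CI width ∝ 1/√n
To reduce width by factor 2, need √n to grow by 2 → need 2² = 4 times as many samples.

Current: n = 37, width = 2.36
New: n = 148, width ≈ 1.16

Width reduced by factor of 2.36/1.16 = 2.03.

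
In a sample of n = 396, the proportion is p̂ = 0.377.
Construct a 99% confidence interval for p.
(0.314, 0.440)

Proportion CI:
SE = √(p̂(1-p̂)/n) = √(0.377 · 0.623 / 396) = 0.02435

z* = 2.576
Margin = z* · SE = 2.576 · 0.02435 = 0.0627

CI: 0.377 ± 0.0627 = (0.314, 0.440)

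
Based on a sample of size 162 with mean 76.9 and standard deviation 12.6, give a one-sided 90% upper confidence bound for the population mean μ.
μ ≤ 78.17

Upper bound (one-sided):
t* = 1.287 (one-sided for 90%)
Upper bound = x̄ + t* · s/√n = 76.9 + 1.287 · 12.6/√162 = 78.17

We are 90% confident that μ ≤ 78.17.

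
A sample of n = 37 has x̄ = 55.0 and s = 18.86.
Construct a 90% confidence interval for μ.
(49.77, 60.23)

t-interval (σ unknown):
df = n - 1 = 36
t* = 1.688 for 90% confidence

Margin of error = t* · s/√n = 1.688 · 18.86/√37 = 5.23

CI: (49.77, 60.23)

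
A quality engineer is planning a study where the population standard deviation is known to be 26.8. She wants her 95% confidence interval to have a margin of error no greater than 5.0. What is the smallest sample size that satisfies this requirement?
n ≥ 111

For margin E ≤ 5.0:
n ≥ (z* · σ / E)²
n ≥ (1.960 · 26.8 / 5.0)²
n ≥ 110.37

Minimum n = 111 (rounding up)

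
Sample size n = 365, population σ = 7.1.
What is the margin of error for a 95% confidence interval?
Margin of error = 0.73

Margin of error = z* · σ/√n
= 1.960 · 7.1/√365
= 1.960 · 7.1/19.1050
= 0.73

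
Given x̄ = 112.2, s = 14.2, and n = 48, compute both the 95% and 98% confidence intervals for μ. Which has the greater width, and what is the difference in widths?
98% CI is wider by 1.62

df = 47
95% CI: t* = 2.012, (108.08, 116.32), width = 2 · t* · s/√n = 8.25
98% CI: t* = 2.408, (107.26, 117.14), width = 2 · t* · s/√n = 9.87

The 98% CI is wider by 9.87 - 8.25 = 1.62.
Higher confidence requires a wider interval.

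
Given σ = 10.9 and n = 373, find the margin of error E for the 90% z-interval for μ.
Margin of error = 0.93

Margin of error = z* · σ/√n
= 1.645 · 10.9/√373
= 1.645 · 10.9/19.3132
= 0.93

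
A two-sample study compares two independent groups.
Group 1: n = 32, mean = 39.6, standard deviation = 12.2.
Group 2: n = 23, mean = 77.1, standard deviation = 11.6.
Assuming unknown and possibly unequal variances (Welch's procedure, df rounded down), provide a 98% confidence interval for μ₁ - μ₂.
(-45.30, -29.70)

Difference: x̄₁ - x̄₂ = -37.50
SE = √(s₁²/n₁ + s₂²/n₂) = √(12.2²/32 + 11.6²/23) = 3.2406
df = 48.94 → 48 (Welch–Satterthwaite, rounded down)
t* = 2.407

CI: -37.50 ± 2.407 · 3.2406 = -37.50 ± 7.80 = (-45.30, -29.70)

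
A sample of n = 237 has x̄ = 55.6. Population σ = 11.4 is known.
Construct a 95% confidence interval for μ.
(54.15, 57.05)

z-interval (σ known):
z* = 1.960 for 95% confidence

Margin of error = z* · σ/√n = 1.960 · 11.4/√237 = 1.45

CI: (55.6 - 1.45, 55.6 + 1.45) = (54.15, 57.05)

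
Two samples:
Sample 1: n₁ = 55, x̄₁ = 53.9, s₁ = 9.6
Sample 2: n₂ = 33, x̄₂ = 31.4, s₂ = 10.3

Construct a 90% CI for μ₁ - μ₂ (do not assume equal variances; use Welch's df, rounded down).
(18.81, 26.19)

Difference: x̄₁ - x̄₂ = 22.50
SE = √(s₁²/n₁ + s₂²/n₂) = √(9.6²/55 + 10.3²/33) = 2.2114
df = 63.78 → 63 (Welch–Satterthwaite, rounded down)
t* = 1.669

CI: 22.50 ± 1.669 · 2.2114 = 22.50 ± 3.69 = (18.81, 26.19)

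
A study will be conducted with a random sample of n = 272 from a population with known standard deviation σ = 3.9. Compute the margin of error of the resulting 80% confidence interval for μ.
Margin of error = 0.30

Margin of error = z* · σ/√n
= 1.282 · 3.9/√272
= 1.282 · 3.9/16.4924
= 0.30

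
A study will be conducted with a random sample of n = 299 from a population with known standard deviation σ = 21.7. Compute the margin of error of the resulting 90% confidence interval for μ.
Margin of error = 2.06

Margin of error = z* · σ/√n
= 1.645 · 21.7/√299
= 1.645 · 21.7/17.2916
= 2.06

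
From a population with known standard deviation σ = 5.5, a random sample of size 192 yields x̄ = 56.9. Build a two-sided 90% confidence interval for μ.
(56.25, 57.55)

z-interval (σ known):
z* = 1.645 for 90% confidence

Margin of error = z* · σ/√n = 1.645 · 5.5/√192 = 0.65

CI: (56.9 - 0.65, 56.9 + 0.65) = (56.25, 57.55)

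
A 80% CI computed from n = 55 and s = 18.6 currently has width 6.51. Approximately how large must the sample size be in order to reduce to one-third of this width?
n ≈ 495

CI width ∝ 1/√n
To reduce width by factor 3, need √n to grow by 3 → need 3² = 9 times as many samples.

Current: n = 55, width = 6.51
New: n = 495, width ≈ 2.15

Width reduced by factor of 6.51/2.15 = 3.03.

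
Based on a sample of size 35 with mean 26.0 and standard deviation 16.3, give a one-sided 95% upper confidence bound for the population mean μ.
μ ≤ 30.66

Upper bound (one-sided):
t* = 1.691 (one-sided for 95%)
Upper bound = x̄ + t* · s/√n = 26.0 + 1.691 · 16.3/√35 = 30.66

We are 95% confident that μ ≤ 30.66.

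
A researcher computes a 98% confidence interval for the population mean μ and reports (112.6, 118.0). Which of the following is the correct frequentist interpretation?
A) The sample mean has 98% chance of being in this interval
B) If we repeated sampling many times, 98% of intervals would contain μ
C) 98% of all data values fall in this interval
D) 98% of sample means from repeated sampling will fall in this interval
B

A) Wrong — x̄ is observed and sits in the interval by construction.
B) Correct — this is the frequentist long-run coverage interpretation.
C) Wrong — a CI is about the parameter μ, not individual data values.
D) Wrong — coverage applies to intervals containing μ, not to future x̄ values.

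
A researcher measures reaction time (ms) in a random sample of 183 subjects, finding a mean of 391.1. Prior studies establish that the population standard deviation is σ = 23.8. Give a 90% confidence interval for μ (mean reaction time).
(388.21, 393.99)

z-interval (σ known):
z* = 1.645 for 90% confidence

Margin of error = z* · σ/√n = 1.645 · 23.8/√183 = 2.89

CI: (391.1 - 2.89, 391.1 + 2.89) = (388.21, 393.99)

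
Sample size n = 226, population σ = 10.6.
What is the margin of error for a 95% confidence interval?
Margin of error = 1.38

Margin of error = z* · σ/√n
= 1.960 · 10.6/√226
= 1.960 · 10.6/15.0333
= 1.38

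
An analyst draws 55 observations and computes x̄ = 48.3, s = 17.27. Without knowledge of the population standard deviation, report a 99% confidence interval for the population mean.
(42.08, 54.52)

t-interval (σ unknown):
df = n - 1 = 54
t* = 2.670 for 99% confidence

Margin of error = t* · s/√n = 2.670 · 17.27/√55 = 6.22

CI: (42.08, 54.52)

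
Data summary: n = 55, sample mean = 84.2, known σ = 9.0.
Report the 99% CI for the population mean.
(81.07, 87.33)

z-interval (σ known):
z* = 2.576 for 99% confidence

Margin of error = z* · σ/√n = 2.576 · 9.0/√55 = 3.13

CI: (84.2 - 3.13, 84.2 + 3.13) = (81.07, 87.33)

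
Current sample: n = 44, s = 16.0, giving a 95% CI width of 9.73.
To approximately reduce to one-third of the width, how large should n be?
n ≈ 396

CI width ∝ 1/√n
To reduce width by factor 3, need √n to grow by 3 → need 3² = 9 times as many samples.

Current: n = 44, width = 9.73
New: n = 396, width ≈ 3.16

Width reduced by factor of 9.73/3.16 = 3.08.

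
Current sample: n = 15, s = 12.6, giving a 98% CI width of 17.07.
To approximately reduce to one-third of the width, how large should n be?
n ≈ 135

CI width ∝ 1/√n
To reduce width by factor 3, need √n to grow by 3 → need 3² = 9 times as many samples.

Current: n = 15, width = 17.07
New: n = 135, width ≈ 5.11

Width reduced by factor of 17.07/5.11 = 3.34.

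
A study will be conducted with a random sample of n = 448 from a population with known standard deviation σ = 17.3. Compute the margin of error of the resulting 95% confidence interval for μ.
Margin of error = 1.60

Margin of error = z* · σ/√n
= 1.960 · 17.3/√448
= 1.960 · 17.3/21.1660
= 1.60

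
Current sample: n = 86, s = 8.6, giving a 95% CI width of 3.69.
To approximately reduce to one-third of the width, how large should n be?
n ≈ 774

CI width ∝ 1/√n
To reduce width by factor 3, need √n to grow by 3 → need 3² = 9 times as many samples.

Current: n = 86, width = 3.69
New: n = 774, width ≈ 1.21

Width reduced by factor of 3.69/1.21 = 3.05.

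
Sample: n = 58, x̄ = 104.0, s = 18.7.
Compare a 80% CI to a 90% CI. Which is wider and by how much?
90% CI is wider by 1.84

df = 57
80% CI: t* = 1.297, (100.82, 107.18), width = 2 · t* · s/√n = 6.37
90% CI: t* = 1.672, (99.89, 108.11), width = 2 · t* · s/√n = 8.21

The 90% CI is wider by 8.21 - 6.37 = 1.84.
Higher confidence requires a wider interval.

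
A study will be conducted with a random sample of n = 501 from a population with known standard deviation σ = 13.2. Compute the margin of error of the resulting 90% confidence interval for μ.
Margin of error = 0.97

Margin of error = z* · σ/√n
= 1.645 · 13.2/√501
= 1.645 · 13.2/22.3830
= 0.97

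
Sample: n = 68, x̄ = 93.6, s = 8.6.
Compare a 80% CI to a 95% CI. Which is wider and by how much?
95% CI is wider by 1.46

df = 67
80% CI: t* = 1.294, (92.25, 94.95), width = 2 · t* · s/√n = 2.70
95% CI: t* = 1.996, (91.52, 95.68), width = 2 · t* · s/√n = 4.16

The 95% CI is wider by 4.16 - 2.70 = 1.46.
Higher confidence requires a wider interval.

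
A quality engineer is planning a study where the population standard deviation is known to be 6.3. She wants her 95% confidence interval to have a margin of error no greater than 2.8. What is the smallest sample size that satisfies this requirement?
n ≥ 20

For margin E ≤ 2.8:
n ≥ (z* · σ / E)²
n ≥ (1.960 · 6.3 / 2.8)²
n ≥ 19.45

Minimum n = 20 (rounding up)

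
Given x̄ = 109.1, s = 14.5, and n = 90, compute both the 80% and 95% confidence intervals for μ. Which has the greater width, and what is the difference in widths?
95% CI is wider by 2.12

df = 89
80% CI: t* = 1.291, (107.13, 111.07), width = 2 · t* · s/√n = 3.95
95% CI: t* = 1.987, (106.06, 112.14), width = 2 · t* · s/√n = 6.07

The 95% CI is wider by 6.07 - 3.95 = 2.12.
Higher confidence requires a wider interval.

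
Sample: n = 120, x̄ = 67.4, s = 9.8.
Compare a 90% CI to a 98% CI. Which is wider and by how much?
98% CI is wider by 1.25

df = 119
90% CI: t* = 1.658, (65.92, 68.88), width = 2 · t* · s/√n = 2.97
98% CI: t* = 2.358, (65.29, 69.51), width = 2 · t* · s/√n = 4.22

The 98% CI is wider by 4.22 - 2.97 = 1.25.
Higher confidence requires a wider interval.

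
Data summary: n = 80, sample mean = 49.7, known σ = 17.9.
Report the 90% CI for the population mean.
(46.41, 52.99)

z-interval (σ known):
z* = 1.645 for 90% confidence

Margin of error = z* · σ/√n = 1.645 · 17.9/√80 = 3.29

CI: (49.7 - 3.29, 49.7 + 3.29) = (46.41, 52.99)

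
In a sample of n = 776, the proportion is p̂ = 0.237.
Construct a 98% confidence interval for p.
(0.201, 0.273)

Proportion CI:
SE = √(p̂(1-p̂)/n) = √(0.237 · 0.763 / 776) = 0.01527

z* = 2.326
Margin = z* · SE = 2.326 · 0.01527 = 0.0355

CI: 0.237 ± 0.0355 = (0.201, 0.273)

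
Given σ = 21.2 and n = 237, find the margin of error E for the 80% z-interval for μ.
Margin of error = 1.77

Margin of error = z* · σ/√n
= 1.282 · 21.2/√237
= 1.282 · 21.2/15.3948
= 1.77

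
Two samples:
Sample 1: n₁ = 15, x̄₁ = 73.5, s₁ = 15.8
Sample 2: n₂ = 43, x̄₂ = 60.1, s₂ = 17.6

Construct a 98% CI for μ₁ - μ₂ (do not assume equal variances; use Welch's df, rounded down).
(1.32, 25.48)

Difference: x̄₁ - x̄₂ = 13.40
SE = √(s₁²/n₁ + s₂²/n₂) = √(15.8²/15 + 17.6²/43) = 4.8833
df = 27.05 → 27 (Welch–Satterthwaite, rounded down)
t* = 2.473

CI: 13.40 ± 2.473 · 4.8833 = 13.40 ± 12.08 = (1.32, 25.48)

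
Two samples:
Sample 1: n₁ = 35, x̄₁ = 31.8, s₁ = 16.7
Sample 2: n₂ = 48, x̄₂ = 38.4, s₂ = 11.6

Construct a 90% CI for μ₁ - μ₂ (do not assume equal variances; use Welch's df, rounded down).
(-12.09, -1.11)

Difference: x̄₁ - x̄₂ = -6.60
SE = √(s₁²/n₁ + s₂²/n₂) = √(16.7²/35 + 11.6²/48) = 3.2820
df = 57.03 → 57 (Welch–Satterthwaite, rounded down)
t* = 1.672

CI: -6.60 ± 1.672 · 3.2820 = -6.60 ± 5.49 = (-12.09, -1.11)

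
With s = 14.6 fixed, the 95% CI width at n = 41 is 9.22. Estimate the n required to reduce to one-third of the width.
n ≈ 369

CI width ∝ 1/√n
To reduce width by factor 3, need √n to grow by 3 → need 3² = 9 times as many samples.

Current: n = 41, width = 9.22
New: n = 369, width ≈ 2.99

Width reduced by factor of 9.22/2.99 = 3.08.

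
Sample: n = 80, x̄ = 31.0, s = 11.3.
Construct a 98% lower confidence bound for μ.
μ ≥ 28.36

Lower bound (one-sided):
t* = 2.088 (one-sided for 98%)
Lower bound = x̄ - t* · s/√n = 31.0 - 2.088 · 11.3/√80 = 28.36

We are 98% confident that μ ≥ 28.36.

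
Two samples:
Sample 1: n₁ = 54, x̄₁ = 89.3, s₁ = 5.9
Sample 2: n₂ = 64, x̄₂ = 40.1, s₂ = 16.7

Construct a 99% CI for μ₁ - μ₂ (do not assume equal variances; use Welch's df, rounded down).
(43.30, 55.10)

Difference: x̄₁ - x̄₂ = 49.20
SE = √(s₁²/n₁ + s₂²/n₂) = √(5.9²/54 + 16.7²/64) = 2.2366
df = 80.91 → 80 (Welch–Satterthwaite, rounded down)
t* = 2.639

CI: 49.20 ± 2.639 · 2.2366 = 49.20 ± 5.90 = (43.30, 55.10)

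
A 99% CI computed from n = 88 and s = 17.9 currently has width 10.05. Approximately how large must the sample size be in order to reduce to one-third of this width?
n ≈ 792

CI width ∝ 1/√n
To reduce width by factor 3, need √n to grow by 3 → need 3² = 9 times as many samples.

Current: n = 88, width = 10.05
New: n = 792, width ≈ 3.28

Width reduced by factor of 10.05/3.28 = 3.06.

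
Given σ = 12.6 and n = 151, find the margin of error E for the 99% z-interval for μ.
Margin of error = 2.64

Margin of error = z* · σ/√n
= 2.576 · 12.6/√151
= 2.576 · 12.6/12.2882
= 2.64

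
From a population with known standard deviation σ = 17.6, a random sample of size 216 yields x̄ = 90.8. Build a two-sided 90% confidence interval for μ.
(88.83, 92.77)

z-interval (σ known):
z* = 1.645 for 90% confidence

Margin of error = z* · σ/√n = 1.645 · 17.6/√216 = 1.97

CI: (90.8 - 1.97, 90.8 + 1.97) = (88.83, 92.77)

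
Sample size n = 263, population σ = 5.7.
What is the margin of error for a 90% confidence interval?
Margin of error = 0.58

Margin of error = z* · σ/√n
= 1.645 · 5.7/√263
= 1.645 · 5.7/16.2173
= 0.58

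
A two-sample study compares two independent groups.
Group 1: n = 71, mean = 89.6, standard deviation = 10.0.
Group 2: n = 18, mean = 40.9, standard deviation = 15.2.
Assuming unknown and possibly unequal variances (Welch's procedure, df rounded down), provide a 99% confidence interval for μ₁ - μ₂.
(37.96, 59.44)

Difference: x̄₁ - x̄₂ = 48.70
SE = √(s₁²/n₁ + s₂²/n₂) = √(10.0²/71 + 15.2²/18) = 3.7741
df = 20.87 → 20 (Welch–Satterthwaite, rounded down)
t* = 2.845

CI: 48.70 ± 2.845 · 3.7741 = 48.70 ± 10.74 = (37.96, 59.44)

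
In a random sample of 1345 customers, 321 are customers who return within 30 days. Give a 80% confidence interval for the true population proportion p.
(0.224, 0.254)

Proportion CI:
p̂ = 321/1345 = 0.23866
SE = √(p̂(1-p̂)/n) = √(0.23866 · 0.76134 / 1345) = 0.01162

z* = 1.282
Margin = z* · SE = 1.282 · 0.01162 = 0.0149

CI: 0.23866 ± 0.0149 = (0.224, 0.254)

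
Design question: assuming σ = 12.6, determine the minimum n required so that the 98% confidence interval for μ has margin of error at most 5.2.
n ≥ 32

For margin E ≤ 5.2:
n ≥ (z* · σ / E)²
n ≥ (2.326 · 12.6 / 5.2)²
n ≥ 31.77

Minimum n = 32 (rounding up)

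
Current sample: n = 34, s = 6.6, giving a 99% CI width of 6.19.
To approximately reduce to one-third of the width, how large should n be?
n ≈ 306

CI width ∝ 1/√n
To reduce width by factor 3, need √n to grow by 3 → need 3² = 9 times as many samples.

Current: n = 34, width = 6.19
New: n = 306, width ≈ 1.96

Width reduced by factor of 6.19/1.96 = 3.16.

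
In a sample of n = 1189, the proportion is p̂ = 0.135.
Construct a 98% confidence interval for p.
(0.112, 0.158)

Proportion CI:
SE = √(p̂(1-p̂)/n) = √(0.135 · 0.865 / 1189) = 0.00991

z* = 2.326
Margin = z* · SE = 2.326 · 0.00991 = 0.0231

CI: 0.135 ± 0.0231 = (0.112, 0.158)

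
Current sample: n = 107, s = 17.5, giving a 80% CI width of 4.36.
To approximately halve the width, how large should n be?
n ≈ 428

CI width ∝ 1/√n
To reduce width by factor 2, need √n to grow by 2 → need 2² = 4 times as many samples.

Current: n = 107, width = 4.36
New: n = 428, width ≈ 2.17

Width reduced by factor of 4.36/2.17 = 2.01.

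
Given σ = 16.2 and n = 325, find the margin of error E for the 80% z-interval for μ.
Margin of error = 1.15

Margin of error = z* · σ/√n
= 1.282 · 16.2/√325
= 1.282 · 16.2/18.0278
= 1.15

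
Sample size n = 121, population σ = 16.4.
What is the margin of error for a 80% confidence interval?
Margin of error = 1.91

Margin of error = z* · σ/√n
= 1.282 · 16.4/√121
= 1.282 · 16.4/11.0000
= 1.91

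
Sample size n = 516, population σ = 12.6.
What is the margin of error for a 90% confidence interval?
Margin of error = 0.91

Margin of error = z* · σ/√n
= 1.645 · 12.6/√516
= 1.645 · 12.6/22.7156
= 0.91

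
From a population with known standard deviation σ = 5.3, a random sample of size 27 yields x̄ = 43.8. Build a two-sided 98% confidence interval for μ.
(41.43, 46.17)

z-interval (σ known):
z* = 2.326 for 98% confidence

Margin of error = z* · σ/√n = 2.326 · 5.3/√27 = 2.37

CI: (43.8 - 2.37, 43.8 + 2.37) = (41.43, 46.17)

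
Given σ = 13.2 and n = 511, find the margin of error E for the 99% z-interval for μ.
Margin of error = 1.50

Margin of error = z* · σ/√n
= 2.576 · 13.2/√511
= 2.576 · 13.2/22.6053
= 1.50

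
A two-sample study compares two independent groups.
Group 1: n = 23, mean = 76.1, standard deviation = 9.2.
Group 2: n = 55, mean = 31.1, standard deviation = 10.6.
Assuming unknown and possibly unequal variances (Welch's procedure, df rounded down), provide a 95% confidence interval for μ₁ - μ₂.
(40.19, 49.81)

Difference: x̄₁ - x̄₂ = 45.00
SE = √(s₁²/n₁ + s₂²/n₂) = √(9.2²/23 + 10.6²/55) = 2.3923
df = 47.27 → 47 (Welch–Satterthwaite, rounded down)
t* = 2.012

CI: 45.00 ± 2.012 · 2.3923 = 45.00 ± 4.81 = (40.19, 49.81)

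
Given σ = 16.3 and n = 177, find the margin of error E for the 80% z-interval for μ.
Margin of error = 1.57

Margin of error = z* · σ/√n
= 1.282 · 16.3/√177
= 1.282 · 16.3/13.3041
= 1.57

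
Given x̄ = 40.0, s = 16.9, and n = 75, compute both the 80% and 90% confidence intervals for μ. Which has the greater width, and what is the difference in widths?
90% CI is wider by 1.45

df = 74
80% CI: t* = 1.293, (37.48, 42.52), width = 2 · t* · s/√n = 5.05
90% CI: t* = 1.666, (36.75, 43.25), width = 2 · t* · s/√n = 6.50

The 90% CI is wider by 6.50 - 5.05 = 1.45.
Higher confidence requires a wider interval.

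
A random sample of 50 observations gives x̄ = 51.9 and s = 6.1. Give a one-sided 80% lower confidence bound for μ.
μ ≥ 51.17

Lower bound (one-sided):
t* = 0.849 (one-sided for 80%)
Lower bound = x̄ - t* · s/√n = 51.9 - 0.849 · 6.1/√50 = 51.17

We are 80% confident that μ ≥ 51.17.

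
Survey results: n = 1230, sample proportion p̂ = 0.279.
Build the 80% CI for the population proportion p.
(0.263, 0.295)

Proportion CI:
SE = √(p̂(1-p̂)/n) = √(0.279 · 0.721 / 1230) = 0.01279

z* = 1.282
Margin = z* · SE = 1.282 · 0.01279 = 0.0164

CI: 0.279 ± 0.0164 = (0.263, 0.295)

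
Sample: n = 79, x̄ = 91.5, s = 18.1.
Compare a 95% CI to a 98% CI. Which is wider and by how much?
98% CI is wider by 1.56

df = 78
95% CI: t* = 1.991, (87.45, 95.55), width = 2 · t* · s/√n = 8.11
98% CI: t* = 2.375, (86.66, 96.34), width = 2 · t* · s/√n = 9.67

The 98% CI is wider by 9.67 - 8.11 = 1.56.
Higher confidence requires a wider interval.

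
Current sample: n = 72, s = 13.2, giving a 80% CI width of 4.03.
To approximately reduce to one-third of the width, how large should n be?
n ≈ 648

CI width ∝ 1/√n
To reduce width by factor 3, need √n to grow by 3 → need 3² = 9 times as many samples.

Current: n = 72, width = 4.03
New: n = 648, width ≈ 1.33

Width reduced by factor of 4.03/1.33 = 3.03.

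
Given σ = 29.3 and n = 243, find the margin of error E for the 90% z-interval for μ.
Margin of error = 3.09

Margin of error = z* · σ/√n
= 1.645 · 29.3/√243
= 1.645 · 29.3/15.5885
= 3.09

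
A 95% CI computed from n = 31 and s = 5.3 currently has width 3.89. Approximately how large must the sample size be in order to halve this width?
n ≈ 124

CI width ∝ 1/√n
To reduce width by factor 2, need √n to grow by 2 → need 2² = 4 times as many samples.

Current: n = 31, width = 3.89
New: n = 124, width ≈ 1.88

Width reduced by factor of 3.89/1.88 = 2.07.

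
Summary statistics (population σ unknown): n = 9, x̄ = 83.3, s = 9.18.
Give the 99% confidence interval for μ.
(73.03, 93.57)

t-interval (σ unknown):
df = n - 1 = 8
t* = 3.355 for 99% confidence

Margin of error = t* · s/√n = 3.355 · 9.18/√9 = 10.27

CI: (73.03, 93.57)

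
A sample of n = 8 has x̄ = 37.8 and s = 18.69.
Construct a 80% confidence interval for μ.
(28.45, 47.15)

t-interval (σ unknown):
df = n - 1 = 7
t* = 1.415 for 80% confidence

Margin of error = t* · s/√n = 1.415 · 18.69/√8 = 9.35

CI: (28.45, 47.15)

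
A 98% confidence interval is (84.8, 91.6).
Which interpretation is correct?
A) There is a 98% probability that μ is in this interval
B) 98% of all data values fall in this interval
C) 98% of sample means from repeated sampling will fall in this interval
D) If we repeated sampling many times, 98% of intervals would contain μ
D

A) Wrong — μ is fixed; the randomness lives in the interval, not in μ.
B) Wrong — a CI is about the parameter μ, not individual data values.
C) Wrong — coverage applies to intervals containing μ, not to future x̄ values.
D) Correct — this is the frequentist long-run coverage interpretation.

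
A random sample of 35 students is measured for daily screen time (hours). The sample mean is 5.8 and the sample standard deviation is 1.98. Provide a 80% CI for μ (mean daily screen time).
(5.36, 6.24)

t-interval (σ unknown):
df = n - 1 = 34
t* = 1.307 for 80% confidence

Margin of error = t* · s/√n = 1.307 · 1.98/√35 = 0.44

CI: (5.36, 6.24)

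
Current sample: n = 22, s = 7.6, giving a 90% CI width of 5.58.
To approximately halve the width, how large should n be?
n ≈ 88

CI width ∝ 1/√n
To reduce width by factor 2, need √n to grow by 2 → need 2² = 4 times as many samples.

Current: n = 22, width = 5.58
New: n = 88, width ≈ 2.69

Width reduced by factor of 5.58/2.69 = 2.07.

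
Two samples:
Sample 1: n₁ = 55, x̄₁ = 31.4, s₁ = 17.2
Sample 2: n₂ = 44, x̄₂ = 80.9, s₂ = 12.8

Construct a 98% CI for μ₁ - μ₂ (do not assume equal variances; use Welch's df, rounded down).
(-56.64, -42.36)

Difference: x̄₁ - x̄₂ = -49.50
SE = √(s₁²/n₁ + s₂²/n₂) = √(17.2²/55 + 12.8²/44) = 3.0170
df = 96.54 → 96 (Welch–Satterthwaite, rounded down)
t* = 2.366

CI: -49.50 ± 2.366 · 3.0170 = -49.50 ± 7.14 = (-56.64, -42.36)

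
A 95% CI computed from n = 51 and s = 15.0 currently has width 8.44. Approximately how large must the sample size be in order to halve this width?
n ≈ 204

CI width ∝ 1/√n
To reduce width by factor 2, need √n to grow by 2 → need 2² = 4 times as many samples.

Current: n = 51, width = 8.44
New: n = 204, width ≈ 4.14

Width reduced by factor of 8.44/4.14 = 2.04.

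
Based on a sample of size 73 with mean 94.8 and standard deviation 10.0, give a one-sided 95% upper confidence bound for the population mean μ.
μ ≤ 96.75

Upper bound (one-sided):
t* = 1.666 (one-sided for 95%)
Upper bound = x̄ + t* · s/√n = 94.8 + 1.666 · 10.0/√73 = 96.75

We are 95% confident that μ ≤ 96.75.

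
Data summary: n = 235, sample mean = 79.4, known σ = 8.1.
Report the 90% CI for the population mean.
(78.53, 80.27)

z-interval (σ known):
z* = 1.645 for 90% confidence

Margin of error = z* · σ/√n = 1.645 · 8.1/√235 = 0.87

CI: (79.4 - 0.87, 79.4 + 0.87) = (78.53, 80.27)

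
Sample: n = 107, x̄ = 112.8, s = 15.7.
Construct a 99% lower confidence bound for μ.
μ ≥ 109.22

Lower bound (one-sided):
t* = 2.362 (one-sided for 99%)
Lower bound = x̄ - t* · s/√n = 112.8 - 2.362 · 15.7/√107 = 109.22

We are 99% confident that μ ≥ 109.22.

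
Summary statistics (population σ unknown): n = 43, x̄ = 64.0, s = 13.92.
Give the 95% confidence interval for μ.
(59.72, 68.28)

t-interval (σ unknown):
df = n - 1 = 42
t* = 2.018 for 95% confidence

Margin of error = t* · s/√n = 2.018 · 13.92/√43 = 4.28

CI: (59.72, 68.28)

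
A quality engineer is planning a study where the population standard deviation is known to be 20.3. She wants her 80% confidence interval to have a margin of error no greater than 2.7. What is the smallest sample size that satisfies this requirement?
n ≥ 93

For margin E ≤ 2.7:
n ≥ (z* · σ / E)²
n ≥ (1.282 · 20.3 / 2.7)²
n ≥ 92.91

Minimum n = 93 (rounding up)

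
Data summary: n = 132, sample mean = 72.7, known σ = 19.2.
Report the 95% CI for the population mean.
(69.42, 75.98)

z-interval (σ known):
z* = 1.960 for 95% confidence

Margin of error = z* · σ/√n = 1.960 · 19.2/√132 = 3.28

CI: (72.7 - 3.28, 72.7 + 3.28) = (69.42, 75.98)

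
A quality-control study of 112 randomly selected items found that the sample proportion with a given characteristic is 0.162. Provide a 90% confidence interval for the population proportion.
(0.105, 0.219)

Proportion CI:
SE = √(p̂(1-p̂)/n) = √(0.162 · 0.838 / 112) = 0.03482

z* = 1.645
Margin = z* · SE = 1.645 · 0.03482 = 0.0573

CI: 0.162 ± 0.0573 = (0.105, 0.219)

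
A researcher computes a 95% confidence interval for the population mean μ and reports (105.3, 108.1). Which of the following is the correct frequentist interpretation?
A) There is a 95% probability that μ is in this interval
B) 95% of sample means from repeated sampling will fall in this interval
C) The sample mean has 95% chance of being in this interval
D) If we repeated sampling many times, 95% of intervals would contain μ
D

A) Wrong — μ is fixed; the randomness lives in the interval, not in μ.
B) Wrong — coverage applies to intervals containing μ, not to future x̄ values.
C) Wrong — x̄ is observed and sits in the interval by construction.
D) Correct — this is the frequentist long-run coverage interpretation.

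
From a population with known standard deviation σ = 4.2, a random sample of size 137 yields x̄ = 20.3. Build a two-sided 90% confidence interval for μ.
(19.71, 20.89)

z-interval (σ known):
z* = 1.645 for 90% confidence

Margin of error = z* · σ/√n = 1.645 · 4.2/√137 = 0.59

CI: (20.3 - 0.59, 20.3 + 0.59) = (19.71, 20.89)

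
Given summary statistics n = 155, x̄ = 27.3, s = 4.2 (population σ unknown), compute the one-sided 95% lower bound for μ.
μ ≥ 26.74

Lower bound (one-sided):
t* = 1.655 (one-sided for 95%)
Lower bound = x̄ - t* · s/√n = 27.3 - 1.655 · 4.2/√155 = 26.74

We are 95% confident that μ ≥ 26.74.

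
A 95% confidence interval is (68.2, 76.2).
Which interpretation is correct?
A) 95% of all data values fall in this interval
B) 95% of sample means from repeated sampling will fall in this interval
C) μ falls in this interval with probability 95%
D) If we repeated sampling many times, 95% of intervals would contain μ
D

A) Wrong — a CI is about the parameter μ, not individual data values.
B) Wrong — coverage applies to intervals containing μ, not to future x̄ values.
C) Wrong — μ is fixed; the randomness lives in the interval, not in μ.
D) Correct — this is the frequentist long-run coverage interpretation.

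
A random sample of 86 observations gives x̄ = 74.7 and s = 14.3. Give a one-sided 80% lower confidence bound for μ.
μ ≥ 73.40

Lower bound (one-sided):
t* = 0.846 (one-sided for 80%)
Lower bound = x̄ - t* · s/√n = 74.7 - 0.846 · 14.3/√86 = 73.40

We are 80% confident that μ ≥ 73.40.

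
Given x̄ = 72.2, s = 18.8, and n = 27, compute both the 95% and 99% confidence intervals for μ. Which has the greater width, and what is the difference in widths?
99% CI is wider by 5.23

df = 26
95% CI: t* = 2.056, (64.76, 79.64), width = 2 · t* · s/√n = 14.88
99% CI: t* = 2.779, (62.15, 82.25), width = 2 · t* · s/√n = 20.11

The 99% CI is wider by 20.11 - 14.88 = 5.23.
Higher confidence requires a wider interval.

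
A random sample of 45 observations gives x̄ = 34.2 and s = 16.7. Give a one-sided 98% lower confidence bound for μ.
μ ≥ 28.93

Lower bound (one-sided):
t* = 2.116 (one-sided for 98%)
Lower bound = x̄ - t* · s/√n = 34.2 - 2.116 · 16.7/√45 = 28.93

We are 98% confident that μ ≥ 28.93.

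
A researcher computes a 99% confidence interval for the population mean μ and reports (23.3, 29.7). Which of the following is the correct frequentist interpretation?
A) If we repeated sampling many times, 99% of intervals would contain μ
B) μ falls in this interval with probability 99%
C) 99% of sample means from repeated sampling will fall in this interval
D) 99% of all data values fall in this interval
A

A) Correct — this is the frequentist long-run coverage interpretation.
B) Wrong — μ is fixed; the randomness lives in the interval, not in μ.
C) Wrong — coverage applies to intervals containing μ, not to future x̄ values.
D) Wrong — a CI is about the parameter μ, not individual data values.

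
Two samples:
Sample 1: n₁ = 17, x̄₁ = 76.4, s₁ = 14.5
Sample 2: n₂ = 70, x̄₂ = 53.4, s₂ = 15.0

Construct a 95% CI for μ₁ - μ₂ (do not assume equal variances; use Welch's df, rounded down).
(14.87, 31.13)

Difference: x̄₁ - x̄₂ = 23.00
SE = √(s₁²/n₁ + s₂²/n₂) = √(14.5²/17 + 15.0²/70) = 3.9474
df = 25.01 → 25 (Welch–Satterthwaite, rounded down)
t* = 2.060

CI: 23.00 ± 2.060 · 3.9474 = 23.00 ± 8.13 = (14.87, 31.13)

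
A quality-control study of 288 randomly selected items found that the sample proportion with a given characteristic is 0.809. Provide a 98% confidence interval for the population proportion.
(0.755, 0.863)

Proportion CI:
SE = √(p̂(1-p̂)/n) = √(0.809 · 0.191 / 288) = 0.02316

z* = 2.326
Margin = z* · SE = 2.326 · 0.02316 = 0.0539

CI: 0.809 ± 0.0539 = (0.755, 0.863)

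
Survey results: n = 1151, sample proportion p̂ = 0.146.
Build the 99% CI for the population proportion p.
(0.119, 0.173)

Proportion CI:
SE = √(p̂(1-p̂)/n) = √(0.146 · 0.854 / 1151) = 0.01041

z* = 2.576
Margin = z* · SE = 2.576 · 0.01041 = 0.0268

CI: 0.146 ± 0.0268 = (0.119, 0.173)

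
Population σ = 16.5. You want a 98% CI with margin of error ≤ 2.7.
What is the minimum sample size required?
n ≥ 203

For margin E ≤ 2.7:
n ≥ (z* · σ / E)²
n ≥ (2.326 · 16.5 / 2.7)²
n ≥ 202.05

Minimum n = 203 (rounding up)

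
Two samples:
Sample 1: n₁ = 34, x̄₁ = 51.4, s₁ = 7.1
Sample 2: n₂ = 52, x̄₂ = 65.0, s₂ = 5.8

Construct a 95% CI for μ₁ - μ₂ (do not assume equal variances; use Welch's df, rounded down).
(-16.52, -10.68)

Difference: x̄₁ - x̄₂ = -13.60
SE = √(s₁²/n₁ + s₂²/n₂) = √(7.1²/34 + 5.8²/52) = 1.4593
df = 60.61 → 60 (Welch–Satterthwaite, rounded down)
t* = 2.000

CI: -13.60 ± 2.000 · 1.4593 = -13.60 ± 2.92 = (-16.52, -10.68)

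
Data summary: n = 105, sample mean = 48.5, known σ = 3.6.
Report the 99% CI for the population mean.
(47.59, 49.41)

z-interval (σ known):
z* = 2.576 for 99% confidence

Margin of error = z* · σ/√n = 2.576 · 3.6/√105 = 0.91

CI: (48.5 - 0.91, 48.5 + 0.91) = (47.59, 49.41)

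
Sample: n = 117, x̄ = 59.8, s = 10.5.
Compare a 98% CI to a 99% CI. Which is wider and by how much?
99% CI is wider by 0.50

df = 116
98% CI: t* = 2.359, (57.51, 62.09), width = 2 · t* · s/√n = 4.58
99% CI: t* = 2.619, (57.26, 62.34), width = 2 · t* · s/√n = 5.08

The 99% CI is wider by 5.08 - 4.58 = 0.50.
Higher confidence requires a wider interval.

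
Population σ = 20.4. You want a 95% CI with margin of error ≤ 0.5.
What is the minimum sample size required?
n ≥ 6395

For margin E ≤ 0.5:
n ≥ (z* · σ / E)²
n ≥ (1.960 · 20.4 / 0.5)²
n ≥ 6394.88

Minimum n = 6395 (rounding up)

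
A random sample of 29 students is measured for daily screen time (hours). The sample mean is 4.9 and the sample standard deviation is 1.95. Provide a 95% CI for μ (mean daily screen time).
(4.16, 5.64)

t-interval (σ unknown):
df = n - 1 = 28
t* = 2.048 for 95% confidence

Margin of error = t* · s/√n = 2.048 · 1.95/√29 = 0.74

CI: (4.16, 5.64)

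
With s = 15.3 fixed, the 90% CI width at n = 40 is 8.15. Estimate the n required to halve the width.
n ≈ 160

CI width ∝ 1/√n
To reduce width by factor 2, need √n to grow by 2 → need 2² = 4 times as many samples.

Current: n = 40, width = 8.15
New: n = 160, width ≈ 4.00

Width reduced by factor of 8.15/4.00 = 2.04.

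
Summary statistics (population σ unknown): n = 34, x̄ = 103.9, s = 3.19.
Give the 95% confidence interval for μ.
(102.79, 105.01)

t-interval (σ unknown):
df = n - 1 = 33
t* = 2.035 for 95% confidence

Margin of error = t* · s/√n = 2.035 · 3.19/√34 = 1.11

CI: (102.79, 105.01)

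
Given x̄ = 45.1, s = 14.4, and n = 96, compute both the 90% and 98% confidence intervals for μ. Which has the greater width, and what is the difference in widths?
98% CI is wider by 2.07

df = 95
90% CI: t* = 1.661, (42.66, 47.54), width = 2 · t* · s/√n = 4.88
98% CI: t* = 2.366, (41.62, 48.58), width = 2 · t* · s/√n = 6.95

The 98% CI is wider by 6.95 - 4.88 = 2.07.
Higher confidence requires a wider interval.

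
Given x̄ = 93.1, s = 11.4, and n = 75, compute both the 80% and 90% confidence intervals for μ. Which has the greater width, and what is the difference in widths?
90% CI is wider by 0.99

df = 74
80% CI: t* = 1.293, (91.40, 94.80), width = 2 · t* · s/√n = 3.40
90% CI: t* = 1.666, (90.91, 95.29), width = 2 · t* · s/√n = 4.39

The 90% CI is wider by 4.39 - 3.40 = 0.99.
Higher confidence requires a wider interval.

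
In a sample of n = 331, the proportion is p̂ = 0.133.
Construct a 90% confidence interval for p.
(0.102, 0.164)

Proportion CI:
SE = √(p̂(1-p̂)/n) = √(0.133 · 0.867 / 331) = 0.01866

z* = 1.645
Margin = z* · SE = 1.645 · 0.01866 = 0.0307

CI: 0.133 ± 0.0307 = (0.102, 0.164)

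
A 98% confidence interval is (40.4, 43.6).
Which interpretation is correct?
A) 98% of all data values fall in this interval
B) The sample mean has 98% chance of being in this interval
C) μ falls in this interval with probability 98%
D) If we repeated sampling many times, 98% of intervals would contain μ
D

A) Wrong — a CI is about the parameter μ, not individual data values.
B) Wrong — x̄ is observed and sits in the interval by construction.
C) Wrong — μ is fixed; the randomness lives in the interval, not in μ.
D) Correct — this is the frequentist long-run coverage interpretation.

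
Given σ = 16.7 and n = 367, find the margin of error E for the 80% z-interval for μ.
Margin of error = 1.12

Margin of error = z* · σ/√n
= 1.282 · 16.7/√367
= 1.282 · 16.7/19.1572
= 1.12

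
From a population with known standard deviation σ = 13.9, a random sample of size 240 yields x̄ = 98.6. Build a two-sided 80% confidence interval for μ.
(97.45, 99.75)

z-interval (σ known):
z* = 1.282 for 80% confidence

Margin of error = z* · σ/√n = 1.282 · 13.9/√240 = 1.15

CI: (98.6 - 1.15, 98.6 + 1.15) = (97.45, 99.75)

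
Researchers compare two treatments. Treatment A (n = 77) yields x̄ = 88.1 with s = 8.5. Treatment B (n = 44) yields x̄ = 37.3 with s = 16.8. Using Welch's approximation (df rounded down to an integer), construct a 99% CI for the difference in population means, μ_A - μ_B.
(43.57, 58.03)

Difference: x̄₁ - x̄₂ = 50.80
SE = √(s₁²/n₁ + s₂²/n₂) = √(8.5²/77 + 16.8²/44) = 2.7116
df = 55.82 → 55 (Welch–Satterthwaite, rounded down)
t* = 2.668

CI: 50.80 ± 2.668 · 2.7116 = 50.80 ± 7.23 = (43.57, 58.03)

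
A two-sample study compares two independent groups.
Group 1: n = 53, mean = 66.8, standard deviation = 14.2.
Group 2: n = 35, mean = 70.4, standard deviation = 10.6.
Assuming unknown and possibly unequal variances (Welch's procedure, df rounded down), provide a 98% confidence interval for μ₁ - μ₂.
(-9.88, 2.68)

Difference: x̄₁ - x̄₂ = -3.60
SE = √(s₁²/n₁ + s₂²/n₂) = √(14.2²/53 + 10.6²/35) = 2.6485
df = 84.63 → 84 (Welch–Satterthwaite, rounded down)
t* = 2.372

CI: -3.60 ± 2.372 · 2.6485 = -3.60 ± 6.28 = (-9.88, 2.68)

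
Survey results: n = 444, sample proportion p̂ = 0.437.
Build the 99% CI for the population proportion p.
(0.376, 0.498)

Proportion CI:
SE = √(p̂(1-p̂)/n) = √(0.437 · 0.563 / 444) = 0.02354

z* = 2.576
Margin = z* · SE = 2.576 · 0.02354 = 0.0606

CI: 0.437 ± 0.0606 = (0.376, 0.498)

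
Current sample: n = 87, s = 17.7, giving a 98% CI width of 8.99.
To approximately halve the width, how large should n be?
n ≈ 348

CI width ∝ 1/√n
To reduce width by factor 2, need √n to grow by 2 → need 2² = 4 times as many samples.

Current: n = 87, width = 8.99
New: n = 348, width ≈ 4.43

Width reduced by factor of 8.99/4.43 = 2.03.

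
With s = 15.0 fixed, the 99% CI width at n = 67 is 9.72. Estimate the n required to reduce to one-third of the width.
n ≈ 603

CI width ∝ 1/√n
To reduce width by factor 3, need √n to grow by 3 → need 3² = 9 times as many samples.

Current: n = 67, width = 9.72
New: n = 603, width ≈ 3.16

Width reduced by factor of 9.72/3.16 = 3.08.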